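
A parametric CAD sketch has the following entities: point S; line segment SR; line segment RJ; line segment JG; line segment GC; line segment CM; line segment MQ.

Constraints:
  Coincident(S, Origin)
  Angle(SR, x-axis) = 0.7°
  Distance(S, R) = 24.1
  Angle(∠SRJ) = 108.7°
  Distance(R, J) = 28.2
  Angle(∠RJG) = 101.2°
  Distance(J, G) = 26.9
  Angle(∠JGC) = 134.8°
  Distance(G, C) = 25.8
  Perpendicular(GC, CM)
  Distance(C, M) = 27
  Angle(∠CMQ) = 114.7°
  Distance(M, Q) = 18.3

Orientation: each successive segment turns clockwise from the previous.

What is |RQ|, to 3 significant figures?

14.6

S is at the origin; SR runs at 0.7° with length 24.1, so R = (24.1, 0.294). ∠SRJ = 108.7° gives RJ at -70.6° from the x-axis; with |RJ| = 28.2, J = (33.5, -26.3). ∠RJG = 101.2° gives JG at -149° from the x-axis; with |JG| = 26.9, G = (10.3, -40.0). ∠JGC = 134.8° gives GC at 165° from the x-axis; with |GC| = 25.8, C = (-14.7, -33.5). GC is perpendicular to CM, so CM runs at 75.4°; with |CM| = 27.0, M = (-7.85, -7.37). ∠CMQ = 114.7° gives MQ at 10.1° from the x-axis; with |MQ| = 18.3, Q = (10.2, -4.16). Then |RQ| = |Q − R| = 14.6.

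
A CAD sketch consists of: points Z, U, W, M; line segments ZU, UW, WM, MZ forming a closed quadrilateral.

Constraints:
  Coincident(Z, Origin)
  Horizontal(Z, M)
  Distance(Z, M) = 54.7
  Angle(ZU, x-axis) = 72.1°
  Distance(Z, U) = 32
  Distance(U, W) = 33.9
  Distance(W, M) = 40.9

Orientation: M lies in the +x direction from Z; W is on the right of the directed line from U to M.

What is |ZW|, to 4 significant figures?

14.29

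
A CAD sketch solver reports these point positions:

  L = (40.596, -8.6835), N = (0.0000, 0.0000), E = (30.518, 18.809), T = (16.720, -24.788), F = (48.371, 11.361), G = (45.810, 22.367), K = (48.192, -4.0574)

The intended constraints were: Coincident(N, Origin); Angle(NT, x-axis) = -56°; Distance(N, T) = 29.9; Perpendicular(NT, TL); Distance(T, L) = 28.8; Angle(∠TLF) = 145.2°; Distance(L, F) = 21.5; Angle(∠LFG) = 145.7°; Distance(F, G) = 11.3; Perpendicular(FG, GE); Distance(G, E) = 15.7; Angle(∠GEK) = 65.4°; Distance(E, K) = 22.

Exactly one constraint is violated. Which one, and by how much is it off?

Distance(E, K) = 22 — off by 6.90.

N = (0.00, 0.00) ✓; NT at -56.00° ✓; |NT| = 29.90 ✓; ∠(NT, TL) = 90.00° ✓; |TL| = 28.80 ✓; ∠TLF = 145.2° ✓; |LF| = 21.50 ✓; ∠LFG = 145.7° ✓; |FG| = 11.30 ✓; ∠(FG, GE) = 90.00° ✓; |GE| = 15.70 ✓; ∠GEK = 65.40° ✓; |EK| = 28.90 ✗.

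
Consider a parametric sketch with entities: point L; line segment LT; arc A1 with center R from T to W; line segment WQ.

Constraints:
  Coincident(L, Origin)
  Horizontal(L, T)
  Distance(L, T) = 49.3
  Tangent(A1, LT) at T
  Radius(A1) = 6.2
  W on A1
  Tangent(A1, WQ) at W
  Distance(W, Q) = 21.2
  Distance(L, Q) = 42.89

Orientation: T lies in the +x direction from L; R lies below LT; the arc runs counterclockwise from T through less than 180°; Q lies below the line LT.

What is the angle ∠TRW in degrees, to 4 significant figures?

68.54°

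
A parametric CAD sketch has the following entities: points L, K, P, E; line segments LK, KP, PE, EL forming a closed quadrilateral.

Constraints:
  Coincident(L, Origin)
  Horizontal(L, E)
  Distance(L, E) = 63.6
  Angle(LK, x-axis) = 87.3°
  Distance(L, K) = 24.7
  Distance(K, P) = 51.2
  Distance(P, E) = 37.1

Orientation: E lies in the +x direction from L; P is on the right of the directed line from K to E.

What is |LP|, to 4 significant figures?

35.17

L is at the origin; LE is horizontal with |LE| = 63.6 and E in +x, so E = (63.6, 0). LK runs at 87.3° with |LK| = 24.7, so K = (1.164, 24.67). P is determined by |KP| = 51.2 and |PE| = 37.1 together: it lies at the intersection of circle(K, 51.2) and circle(E, 37.1). With |KE| = 67.13, the foot of the radical line on KE is 42.84 from K and the perpendicular offset is √(51.2² − 42.84²) = 28.04. Taking the right-of-KE solution: P = (30.70, -17.15).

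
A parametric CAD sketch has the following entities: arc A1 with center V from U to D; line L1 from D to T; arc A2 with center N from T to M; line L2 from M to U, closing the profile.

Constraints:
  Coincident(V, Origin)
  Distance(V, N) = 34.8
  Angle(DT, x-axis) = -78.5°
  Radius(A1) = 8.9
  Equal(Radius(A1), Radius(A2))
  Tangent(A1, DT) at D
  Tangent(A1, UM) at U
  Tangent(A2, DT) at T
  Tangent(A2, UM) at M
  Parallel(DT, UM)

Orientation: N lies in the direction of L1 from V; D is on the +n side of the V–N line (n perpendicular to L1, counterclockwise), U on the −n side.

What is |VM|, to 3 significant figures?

35.9

Tangency of A1 to both parallel lines with radius 8.9 puts D and U at V ± 8.9·n: D = (8.72, 1.77), U = (-8.72, -1.77). Equal radii place T and M the same way about N: T = N + 8.9·n = (15.7, -32.3), M = N − 8.9·n = (-1.78, -35.9). Then |VM| = |M − V| = 35.9.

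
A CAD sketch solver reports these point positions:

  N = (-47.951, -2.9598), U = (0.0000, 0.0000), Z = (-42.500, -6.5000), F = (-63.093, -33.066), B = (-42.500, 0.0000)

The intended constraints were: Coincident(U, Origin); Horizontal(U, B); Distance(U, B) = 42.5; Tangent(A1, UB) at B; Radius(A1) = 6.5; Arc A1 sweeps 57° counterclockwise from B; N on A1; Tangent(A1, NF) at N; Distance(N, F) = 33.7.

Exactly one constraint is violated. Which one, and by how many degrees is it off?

Tangent(A1, NF) at N — off by 6.30°.

U = (0.00, 0.00) ✓; U.y = 0.00, B.y = 0.00 ✓; |UB| = 42.50 ✓; ∠(ZB, BU) = 90.00° ✓; |ZB| = 6.500 ✓; bearing(Z→N) − bearing(Z→B) = 57.00° ✓; |ZN| = 6.500 ✓; ∠(ZN, NF) = 83.70° ✗; |NF| = 33.70 ✓.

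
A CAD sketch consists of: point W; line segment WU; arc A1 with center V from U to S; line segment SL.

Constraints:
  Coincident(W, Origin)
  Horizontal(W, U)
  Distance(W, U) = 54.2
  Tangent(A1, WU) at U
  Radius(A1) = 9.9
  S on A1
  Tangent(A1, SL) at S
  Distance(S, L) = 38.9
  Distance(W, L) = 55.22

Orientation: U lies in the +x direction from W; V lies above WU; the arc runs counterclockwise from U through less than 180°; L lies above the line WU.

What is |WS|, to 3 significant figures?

63.4

Checks: |VS| = 9.900 ✓; ∠(VS, SL) = 90.00° ✓; |SL| = 38.90 ✓; |WL| = 55.22 ✓.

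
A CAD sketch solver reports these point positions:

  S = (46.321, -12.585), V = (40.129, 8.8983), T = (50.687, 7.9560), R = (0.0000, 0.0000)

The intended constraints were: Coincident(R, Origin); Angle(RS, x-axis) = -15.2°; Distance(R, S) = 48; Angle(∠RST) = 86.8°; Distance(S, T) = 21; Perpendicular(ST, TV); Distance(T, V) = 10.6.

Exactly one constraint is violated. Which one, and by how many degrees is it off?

Perpendicular(ST, TV) — off by 6.90°.

R = (0.00, 0.00) ✓; RS at -15.20° ✓; |RS| = 48.00 ✓; ∠RST = 86.80° ✓; |ST| = 21.00 ✓; ∠(ST, TV) = 96.90° ✗; |TV| = 10.60 ✓.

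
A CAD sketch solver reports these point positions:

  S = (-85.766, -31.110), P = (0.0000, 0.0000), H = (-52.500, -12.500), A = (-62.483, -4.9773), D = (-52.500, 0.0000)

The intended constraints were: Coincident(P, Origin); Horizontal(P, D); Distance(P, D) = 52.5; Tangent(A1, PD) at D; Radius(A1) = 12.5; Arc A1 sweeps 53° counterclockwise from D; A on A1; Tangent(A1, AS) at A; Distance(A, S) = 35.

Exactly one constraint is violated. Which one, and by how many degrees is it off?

Tangent(A1, AS) at A — off by 4.70°.

P = (0.00, 0.00) ✓; P.y = 0.00, D.y = 0.00 ✓; |PD| = 52.50 ✓; ∠(HD, DP) = 90.00° ✓; |HD| = 12.50 ✓; bearing(H→A) − bearing(H→D) = 53.00° ✓; |HA| = 12.50 ✓; ∠(HA, AS) = 94.70° ✗; |AS| = 35.00 ✓.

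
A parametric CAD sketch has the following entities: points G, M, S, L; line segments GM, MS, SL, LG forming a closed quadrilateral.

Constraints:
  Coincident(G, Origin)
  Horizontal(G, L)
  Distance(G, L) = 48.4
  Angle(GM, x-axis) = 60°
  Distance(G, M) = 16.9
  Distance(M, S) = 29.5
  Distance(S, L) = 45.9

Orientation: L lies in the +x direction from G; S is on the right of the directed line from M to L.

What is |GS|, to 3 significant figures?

15.4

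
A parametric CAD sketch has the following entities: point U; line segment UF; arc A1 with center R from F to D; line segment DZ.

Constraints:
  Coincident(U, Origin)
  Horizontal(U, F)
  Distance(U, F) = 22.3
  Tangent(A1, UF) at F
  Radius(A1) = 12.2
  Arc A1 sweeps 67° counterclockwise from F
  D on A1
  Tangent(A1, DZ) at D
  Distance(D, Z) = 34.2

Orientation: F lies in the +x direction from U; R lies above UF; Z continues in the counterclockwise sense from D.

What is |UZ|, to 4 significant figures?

60.94

On A1, F sits at bearing -90° from R; a 67° counterclockwise sweep puts D at bearing -23°, so D = R + 12.2·(cos -23°, sin -23°) = (33.53, 7.433). Since A1 is tangent to DZ there, RD ⟂ DZ, so DZ runs along (−sin -23°, cos -23°); with |DZ| = 34.2, Z = (46.89, 38.91). Then |UZ| = |Z − U| = 60.94.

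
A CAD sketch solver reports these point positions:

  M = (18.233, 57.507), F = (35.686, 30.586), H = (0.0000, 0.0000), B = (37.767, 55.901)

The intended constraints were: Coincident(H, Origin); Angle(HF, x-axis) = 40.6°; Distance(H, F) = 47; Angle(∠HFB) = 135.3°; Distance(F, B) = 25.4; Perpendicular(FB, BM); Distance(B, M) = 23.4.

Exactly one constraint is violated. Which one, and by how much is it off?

Distance(B, M) = 23.4 — off by 3.80.

H = (0.00, 0.00) ✓; HF at 40.60° ✓; |HF| = 47.00 ✓; ∠HFB = 135.3° ✓; |FB| = 25.40 ✓; ∠(FB, BM) = 90.00° ✓; |BM| = 19.60 ✗.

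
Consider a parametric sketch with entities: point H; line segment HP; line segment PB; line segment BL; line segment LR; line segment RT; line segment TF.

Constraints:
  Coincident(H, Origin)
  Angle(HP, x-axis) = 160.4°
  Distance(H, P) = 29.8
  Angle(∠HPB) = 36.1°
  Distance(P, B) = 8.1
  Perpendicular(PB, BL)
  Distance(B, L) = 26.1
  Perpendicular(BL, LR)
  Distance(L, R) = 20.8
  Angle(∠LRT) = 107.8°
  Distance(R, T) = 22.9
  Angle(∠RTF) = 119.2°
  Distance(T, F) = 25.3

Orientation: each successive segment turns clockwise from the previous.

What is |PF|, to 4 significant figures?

14.42

H is at the origin; HP runs at 160.4° with length 29.8, so P = (-28.07, 9.996). ∠HPB = 36.1° gives PB at 16.50° from the x-axis; with |PB| = 8.1, B = (-20.31, 12.30). PB is perpendicular to BL, so BL runs at -73.50°; with |BL| = 26.1, L = (-12.89, -12.73). BL ⟂ LR, so LR runs at -163.5°; with |LR| = 20.8, R = (-32.84, -18.64). ∠LRT = 107.8° gives RT at 124.3° from the x-axis; with |RT| = 22.9, T = (-45.74, 0.2819). ∠RTF = 119.2° gives TF at 63.50° from the x-axis; with |TF| = 25.3, F = (-34.45, 22.92). Then |PF| = |F − P| = 14.42.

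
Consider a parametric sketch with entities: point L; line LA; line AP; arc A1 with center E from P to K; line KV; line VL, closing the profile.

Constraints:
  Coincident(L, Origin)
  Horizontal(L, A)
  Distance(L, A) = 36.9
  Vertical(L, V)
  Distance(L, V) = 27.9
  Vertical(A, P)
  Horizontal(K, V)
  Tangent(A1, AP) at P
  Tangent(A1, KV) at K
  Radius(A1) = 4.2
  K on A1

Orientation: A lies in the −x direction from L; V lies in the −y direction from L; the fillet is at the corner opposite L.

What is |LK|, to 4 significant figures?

42.98

The virtual corner opposite L is at (-36.90, -27.90). A1 meets AP tangentially, so EP is at right angles to AP and the tangent condition forces EK to be normal to KV, with radius 4.2, so the center E sits 4.2 in from both sides at E = (-32.70, -23.70). That places the tangent points at P = (-36.90, -23.70) on AP and K = (-32.70, -27.90) on KV. Then |LK| = |K − L| = 42.98.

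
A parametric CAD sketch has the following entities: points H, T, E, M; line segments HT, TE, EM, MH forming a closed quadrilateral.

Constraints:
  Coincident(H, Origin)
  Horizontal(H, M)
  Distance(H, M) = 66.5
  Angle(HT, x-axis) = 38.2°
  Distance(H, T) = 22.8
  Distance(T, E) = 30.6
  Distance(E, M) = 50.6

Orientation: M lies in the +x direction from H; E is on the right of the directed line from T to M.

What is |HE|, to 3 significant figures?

24.9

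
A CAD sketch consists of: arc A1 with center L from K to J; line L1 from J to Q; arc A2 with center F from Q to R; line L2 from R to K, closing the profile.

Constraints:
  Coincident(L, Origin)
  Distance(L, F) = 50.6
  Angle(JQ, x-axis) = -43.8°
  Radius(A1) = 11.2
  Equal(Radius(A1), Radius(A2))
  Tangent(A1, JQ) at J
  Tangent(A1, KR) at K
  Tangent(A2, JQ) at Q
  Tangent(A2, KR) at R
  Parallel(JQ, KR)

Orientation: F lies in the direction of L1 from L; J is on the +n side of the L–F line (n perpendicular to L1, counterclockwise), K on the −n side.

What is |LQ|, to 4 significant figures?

51.82

The slot axis is L1's direction at -43.8°, so u = (cos -43.8°, sin -43.8°) = (0.7218, -0.6921) and n = (−sin -43.8°, cos -43.8°) = (0.6921, 0.7218). L is at the origin and F lies 50.6 along u from L, so F = 50.6·u = (36.52, -35.02). Tangency of A1 to both parallel lines with radius 11.2 puts J and K at L ± 11.2·n: J = (7.752, 8.084), K = (-7.752, -8.084). Equal radii place Q and R the same way about F: Q = F + 11.2·n = (44.27, -26.94), R = F − 11.2·n = (28.77, -43.11). Then |LQ| = |Q − L| = 51.82.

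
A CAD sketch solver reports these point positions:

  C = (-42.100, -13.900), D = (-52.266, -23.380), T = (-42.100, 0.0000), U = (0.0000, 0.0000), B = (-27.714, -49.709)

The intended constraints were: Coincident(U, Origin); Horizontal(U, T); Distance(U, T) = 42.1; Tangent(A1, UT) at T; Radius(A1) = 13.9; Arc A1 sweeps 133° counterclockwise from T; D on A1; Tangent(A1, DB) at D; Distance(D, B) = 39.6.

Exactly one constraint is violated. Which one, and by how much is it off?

Distance(D, B) = 39.6 — off by 3.60.

U = (0.00, 0.00) ✓; U.y = 0.00, T.y = 0.00 ✓; |UT| = 42.10 ✓; ∠(CT, TU) = 90.00° ✓; |CT| = 13.90 ✓; bearing(C→D) − bearing(C→T) = 133.0° ✓; |CD| = 13.90 ✓; ∠(CD, DB) = 90.00° ✓; |DB| = 36.00 ✗.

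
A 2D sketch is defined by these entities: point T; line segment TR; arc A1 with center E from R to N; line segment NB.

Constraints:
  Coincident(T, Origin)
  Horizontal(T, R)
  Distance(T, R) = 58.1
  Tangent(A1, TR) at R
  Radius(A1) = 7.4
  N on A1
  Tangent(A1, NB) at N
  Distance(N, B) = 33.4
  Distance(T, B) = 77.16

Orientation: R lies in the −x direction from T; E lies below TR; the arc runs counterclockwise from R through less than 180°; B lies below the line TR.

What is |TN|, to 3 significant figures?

65.9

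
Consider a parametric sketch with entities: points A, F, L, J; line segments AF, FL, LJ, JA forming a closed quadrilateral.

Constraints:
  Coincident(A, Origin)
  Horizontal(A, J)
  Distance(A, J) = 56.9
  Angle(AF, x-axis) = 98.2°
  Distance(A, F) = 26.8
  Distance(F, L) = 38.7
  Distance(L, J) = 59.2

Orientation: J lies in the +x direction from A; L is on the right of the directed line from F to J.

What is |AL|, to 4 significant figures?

12.12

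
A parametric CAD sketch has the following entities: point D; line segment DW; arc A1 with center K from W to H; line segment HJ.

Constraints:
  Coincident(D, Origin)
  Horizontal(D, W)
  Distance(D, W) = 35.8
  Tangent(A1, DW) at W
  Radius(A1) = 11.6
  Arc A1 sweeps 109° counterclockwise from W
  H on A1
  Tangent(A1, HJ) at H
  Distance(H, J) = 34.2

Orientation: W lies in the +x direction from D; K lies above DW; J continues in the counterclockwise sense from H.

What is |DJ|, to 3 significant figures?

59.6

D is at the origin; D and W share the same y with |DW| = 35.8 and W on the +x side, so W = (35.8, 0.00). A1 meets DW tangentially, so KW is at right angles to DW, so K = W + (0, 11.6) = (35.8, 11.6). On A1, W sits at bearing -90° from K; a 109° counterclockwise sweep puts H at bearing 19°, so H = K + 11.6·(cos 19°, sin 19°) = (46.8, 15.4). Tangency of A1 to HJ means the radius KH is perpendicular to HJ, so HJ runs along (−sin 19°, cos 19°); with |HJ| = 34.2, J = (35.6, 47.7). Then |DJ| = |J − D| = 59.6.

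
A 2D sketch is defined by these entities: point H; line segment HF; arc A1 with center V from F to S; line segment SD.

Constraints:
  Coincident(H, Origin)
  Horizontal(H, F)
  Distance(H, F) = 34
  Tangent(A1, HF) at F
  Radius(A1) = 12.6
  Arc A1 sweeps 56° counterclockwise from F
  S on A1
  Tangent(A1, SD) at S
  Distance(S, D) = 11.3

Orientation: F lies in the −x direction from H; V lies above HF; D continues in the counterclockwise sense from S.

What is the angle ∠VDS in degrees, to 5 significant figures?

48.113°

On A1, F sits at bearing -90° from V; a 56° counterclockwise sweep puts S at bearing -34°, so S = V + 12.6·(cos -34°, sin -34°) = (-23.554, 5.5542). A1 meets SD tangentially, so VS is at right angles to SD, so SD runs along (−sin -34°, cos -34°); with |SD| = 11.3, D = (-17.235, 14.922). Then cos ∠VDS = DV·DS / (|DV||DS|), giving 48.113°.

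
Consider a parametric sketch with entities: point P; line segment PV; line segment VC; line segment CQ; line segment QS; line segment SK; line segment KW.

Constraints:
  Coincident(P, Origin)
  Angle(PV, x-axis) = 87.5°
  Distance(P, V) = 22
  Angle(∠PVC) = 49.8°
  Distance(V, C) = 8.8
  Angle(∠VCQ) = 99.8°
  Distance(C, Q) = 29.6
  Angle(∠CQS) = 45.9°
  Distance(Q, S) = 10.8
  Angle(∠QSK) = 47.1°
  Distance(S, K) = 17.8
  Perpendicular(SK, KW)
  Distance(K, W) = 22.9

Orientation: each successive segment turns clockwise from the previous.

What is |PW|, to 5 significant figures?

27.951

P is at the origin; PV runs at 87.5° with length 22.0, so V = (0.95963, 21.979). ∠PVC = 49.8° gives VC at -42.700° from the x-axis; with |VC| = 8.8, C = (7.4269, 16.011). ∠VCQ = 99.8° gives CQ at -122.90° from the x-axis; with |CQ| = 29.6, Q = (-8.6511, -8.8415). ∠CQS = 45.9° gives QS at 103.00° from the x-axis; with |QS| = 10.8, S = (-11.081, 1.6817). ∠QSK = 47.1° gives SK at -29.900° from the x-axis; with |SK| = 17.8, K = (4.3502, -7.1914). SK ⟂ KW, so KW runs at -119.90°; with |KW| = 22.9, W = (-7.0652, -27.043). Then |PW| = |W − P| = 27.951.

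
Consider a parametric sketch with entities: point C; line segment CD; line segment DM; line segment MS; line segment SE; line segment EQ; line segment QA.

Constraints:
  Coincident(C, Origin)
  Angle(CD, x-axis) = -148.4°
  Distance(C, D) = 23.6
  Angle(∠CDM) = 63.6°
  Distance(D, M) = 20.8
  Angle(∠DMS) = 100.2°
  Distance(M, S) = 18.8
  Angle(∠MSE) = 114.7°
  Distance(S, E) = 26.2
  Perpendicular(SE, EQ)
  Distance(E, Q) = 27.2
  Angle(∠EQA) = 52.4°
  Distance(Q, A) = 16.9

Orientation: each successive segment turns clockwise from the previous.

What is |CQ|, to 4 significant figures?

25.44

C is at the origin; CD runs at -148.4° with length 23.6, so D = (-20.10, -12.37). ∠CDM = 63.6° gives DM at 95.20° from the x-axis; with |DM| = 20.8, M = (-21.99, 8.348). ∠DMS = 100.2° gives MS at 15.40° from the x-axis; with |MS| = 18.8, S = (-3.861, 13.34). ∠MSE = 114.7° gives SE at -49.90° from the x-axis; with |SE| = 26.2, E = (13.02, -6.700). The perpendicularity gives EQ at right angles to SE, so EQ runs at -139.9°; with |EQ| = 27.2, Q = (-7.791, -24.22). Then |CQ| = |Q − C| = 25.44.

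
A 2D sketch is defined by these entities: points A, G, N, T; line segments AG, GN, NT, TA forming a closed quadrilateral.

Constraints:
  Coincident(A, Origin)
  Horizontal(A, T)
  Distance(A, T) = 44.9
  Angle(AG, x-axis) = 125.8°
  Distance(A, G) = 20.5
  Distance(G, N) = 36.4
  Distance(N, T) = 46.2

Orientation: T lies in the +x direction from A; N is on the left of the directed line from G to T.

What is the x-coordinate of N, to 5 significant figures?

17.858

A is at the origin; A and T share the same y with |AT| = 44.9 and T in +x, so T = (44.9, 0). AG runs at 125.8° with |AG| = 20.5, so G = (-11.992, 16.627). N is determined by |GN| = 36.4 and |NT| = 46.2 together: it lies at the intersection of circle(G, 36.4) and circle(T, 46.2). With |GT| = 59.271, the foot of the radical line on GT is 22.807 from G and the perpendicular offset is √(36.4² − 22.807²) = 28.369. Taking the left-of-GT solution: N = (17.858, 37.459).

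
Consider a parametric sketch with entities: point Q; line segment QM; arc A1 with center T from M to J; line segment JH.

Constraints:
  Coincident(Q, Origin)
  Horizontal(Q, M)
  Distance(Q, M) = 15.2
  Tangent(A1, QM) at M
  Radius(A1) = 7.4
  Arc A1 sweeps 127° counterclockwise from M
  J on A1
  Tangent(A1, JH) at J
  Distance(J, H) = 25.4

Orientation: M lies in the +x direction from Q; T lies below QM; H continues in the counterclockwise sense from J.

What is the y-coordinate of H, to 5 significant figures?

-32.139

Q is at the origin; Q and M share the same y with |QM| = 15.2 and M on the +x side, so M = (15.200, 0.0000). Tangency of A1 to QM means the radius TM is perpendicular to QM, so T = M + (0, -7.4) = (15.200, -7.4000). On A1, M sits at bearing 90° from T; a 127° counterclockwise sweep puts J at bearing 217°, so J = T + 7.4·(cos 217°, sin 217°) = (9.2901, -11.853). A1 meets JH tangentially, so TJ is at right angles to JH, so JH runs along (−sin 217°, cos 217°); with |JH| = 25.4, H = (24.576, -32.139). So H.y = -32.139.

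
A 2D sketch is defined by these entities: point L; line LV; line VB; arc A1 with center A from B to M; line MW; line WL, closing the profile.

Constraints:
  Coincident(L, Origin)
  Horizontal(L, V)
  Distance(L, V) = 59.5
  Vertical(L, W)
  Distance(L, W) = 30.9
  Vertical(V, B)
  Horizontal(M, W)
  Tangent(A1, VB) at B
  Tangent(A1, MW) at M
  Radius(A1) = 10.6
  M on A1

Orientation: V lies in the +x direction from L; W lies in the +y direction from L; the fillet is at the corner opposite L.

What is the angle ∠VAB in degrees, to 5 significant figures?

62.428°

L is at the origin; LV is horizontal with |LV| = 59.5 and V on the +x side, so V = (59.500, 0.0000). LW is vertical with |LW| = 30.9 and W on the +y side, so W = (0.0000, 30.900). The virtual corner opposite L is at (59.500, 30.900). A1 meets VB tangentially, so AB is at right angles to VB and tangency of A1 to MW means the radius AM is perpendicular to MW, with radius 10.6, so the center A sits 10.6 in from both sides at A = (48.900, 20.300). That places the tangent points at B = (59.500, 20.300) on VB and M = (48.900, 30.900) on MW. Then cos ∠VAB = AV·AB / (|AV||AB|), giving 62.428°.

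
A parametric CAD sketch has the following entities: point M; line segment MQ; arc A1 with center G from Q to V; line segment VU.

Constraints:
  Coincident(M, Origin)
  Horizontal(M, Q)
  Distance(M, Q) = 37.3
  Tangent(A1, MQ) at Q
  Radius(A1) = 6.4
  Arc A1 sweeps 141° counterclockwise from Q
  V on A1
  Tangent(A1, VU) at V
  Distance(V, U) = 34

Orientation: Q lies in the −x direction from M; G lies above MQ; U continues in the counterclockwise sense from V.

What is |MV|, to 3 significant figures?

35.2

M is at the origin; MQ is horizontal with |MQ| = 37.3 and Q on the −x side, so Q = (-37.3, 0.00). The tangent condition forces GQ to be normal to MQ, so G = Q + (0, 6.4) = (-37.3, 6.40). On A1, Q sits at bearing -90° from G; a 141° counterclockwise sweep puts V at bearing 51°, so V = G + 6.4·(cos 51°, sin 51°) = (-33.3, 11.4). Then |MV| = |V − M| = 35.2.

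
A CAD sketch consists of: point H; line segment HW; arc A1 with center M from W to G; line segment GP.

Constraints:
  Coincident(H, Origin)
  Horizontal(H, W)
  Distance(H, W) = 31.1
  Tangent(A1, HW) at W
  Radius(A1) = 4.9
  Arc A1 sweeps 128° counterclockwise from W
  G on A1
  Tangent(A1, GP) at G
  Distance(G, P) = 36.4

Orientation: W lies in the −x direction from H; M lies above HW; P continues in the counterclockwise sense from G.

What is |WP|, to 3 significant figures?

41.0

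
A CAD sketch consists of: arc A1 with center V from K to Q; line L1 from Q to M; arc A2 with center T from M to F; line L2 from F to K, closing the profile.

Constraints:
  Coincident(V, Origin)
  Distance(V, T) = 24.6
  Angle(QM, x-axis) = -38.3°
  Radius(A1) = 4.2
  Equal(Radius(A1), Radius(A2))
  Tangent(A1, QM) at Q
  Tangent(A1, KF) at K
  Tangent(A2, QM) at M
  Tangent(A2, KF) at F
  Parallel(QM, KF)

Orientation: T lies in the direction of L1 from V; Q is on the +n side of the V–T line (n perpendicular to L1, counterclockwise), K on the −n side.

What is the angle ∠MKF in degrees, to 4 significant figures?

18.85°

Tangency of A1 to both parallel lines with radius 4.2 puts Q and K at V ± 4.2·n: Q = (2.603, 3.296), K = (-2.603, -3.296). Equal radii place M and F the same way about T: M = T + 4.2·n = (21.91, -11.95), F = T − 4.2·n = (16.70, -18.54). Then cos ∠MKF = KM·KF / (|KM||KF|), giving 18.85°.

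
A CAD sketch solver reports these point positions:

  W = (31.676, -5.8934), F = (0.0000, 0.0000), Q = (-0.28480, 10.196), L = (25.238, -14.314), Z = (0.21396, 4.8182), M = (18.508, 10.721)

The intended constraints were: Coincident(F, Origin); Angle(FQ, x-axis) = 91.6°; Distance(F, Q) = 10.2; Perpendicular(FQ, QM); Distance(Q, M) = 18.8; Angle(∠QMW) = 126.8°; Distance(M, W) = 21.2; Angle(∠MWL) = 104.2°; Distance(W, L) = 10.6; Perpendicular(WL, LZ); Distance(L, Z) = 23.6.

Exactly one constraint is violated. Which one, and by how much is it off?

Distance(L, Z) = 23.6 — off by 7.90.

F = (0.00, 0.00) ✓; FQ at 91.60° ✓; |FQ| = 10.20 ✓; ∠(FQ, QM) = 90.00° ✓; |QM| = 18.80 ✓; ∠QMW = 126.8° ✓; |MW| = 21.20 ✓; ∠MWL = 104.2° ✓; |WL| = 10.60 ✓; ∠(WL, LZ) = 90.00° ✓; |LZ| = 31.50 ✗.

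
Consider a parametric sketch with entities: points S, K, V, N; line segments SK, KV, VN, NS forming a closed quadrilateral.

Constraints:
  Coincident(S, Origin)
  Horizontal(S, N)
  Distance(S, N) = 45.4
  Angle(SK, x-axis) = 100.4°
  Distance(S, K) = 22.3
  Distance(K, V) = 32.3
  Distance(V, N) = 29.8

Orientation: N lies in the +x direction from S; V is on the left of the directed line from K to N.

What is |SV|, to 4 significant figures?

37.23

Checks: |KV| = 32.30 ✓; |VN| = 29.80 ✓.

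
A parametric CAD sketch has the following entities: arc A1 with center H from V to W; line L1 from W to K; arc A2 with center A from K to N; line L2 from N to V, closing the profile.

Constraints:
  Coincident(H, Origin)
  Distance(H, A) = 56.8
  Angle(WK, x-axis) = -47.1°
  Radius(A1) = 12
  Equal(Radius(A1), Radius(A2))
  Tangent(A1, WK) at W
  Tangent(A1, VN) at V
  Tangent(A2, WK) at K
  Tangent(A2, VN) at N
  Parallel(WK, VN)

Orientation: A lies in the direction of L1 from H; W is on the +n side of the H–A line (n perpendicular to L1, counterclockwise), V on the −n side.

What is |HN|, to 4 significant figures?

58.05

The slot axis is L1's direction at -47.1°, so u = (cos -47.1°, sin -47.1°) = (0.6807, -0.7325) and n = (−sin -47.1°, cos -47.1°) = (0.7325, 0.6807). H is at the origin and A lies 56.8 along u from H, so A = 56.8·u = (38.66, -41.61). Tangency of A1 to both parallel lines with radius 12.0 puts W and V at H ± 12.0·n: W = (8.791, 8.169), V = (-8.791, -8.169). Equal radii place K and N the same way about A: K = A + 12.0·n = (47.46, -33.44), N = A − 12.0·n = (29.87, -49.78). Then |HN| = |N − H| = 58.05.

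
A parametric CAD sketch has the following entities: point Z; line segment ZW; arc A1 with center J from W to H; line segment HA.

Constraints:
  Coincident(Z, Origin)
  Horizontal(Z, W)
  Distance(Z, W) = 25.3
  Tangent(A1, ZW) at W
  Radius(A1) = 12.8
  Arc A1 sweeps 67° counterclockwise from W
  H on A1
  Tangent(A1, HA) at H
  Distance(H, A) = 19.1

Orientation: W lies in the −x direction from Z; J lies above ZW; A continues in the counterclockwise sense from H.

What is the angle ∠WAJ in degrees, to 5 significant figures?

19.656°

On A1, W sits at bearing -90° from J; a 67° counterclockwise sweep puts H at bearing -23°, so H = J + 12.8·(cos -23°, sin -23°) = (-13.518, 7.7986). A1 meets HA tangentially, so JH is at right angles to HA, so HA runs along (−sin -23°, cos -23°); with |HA| = 19.1, A = (-6.0546, 25.380). Then cos ∠WAJ = AW·AJ / (|AW||AJ|), giving 19.656°.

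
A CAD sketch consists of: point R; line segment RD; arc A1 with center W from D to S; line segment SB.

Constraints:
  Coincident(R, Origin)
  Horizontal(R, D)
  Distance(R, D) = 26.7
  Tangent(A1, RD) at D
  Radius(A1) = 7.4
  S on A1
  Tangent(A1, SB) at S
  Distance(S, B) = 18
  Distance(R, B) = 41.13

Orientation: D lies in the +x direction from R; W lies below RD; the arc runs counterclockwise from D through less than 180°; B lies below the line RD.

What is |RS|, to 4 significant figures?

23.96

Checks: |WS| = 7.400 ✓; ∠(WS, SB) = 90.00° ✓; |SB| = 18.00 ✓; |RB| = 41.13 ✓.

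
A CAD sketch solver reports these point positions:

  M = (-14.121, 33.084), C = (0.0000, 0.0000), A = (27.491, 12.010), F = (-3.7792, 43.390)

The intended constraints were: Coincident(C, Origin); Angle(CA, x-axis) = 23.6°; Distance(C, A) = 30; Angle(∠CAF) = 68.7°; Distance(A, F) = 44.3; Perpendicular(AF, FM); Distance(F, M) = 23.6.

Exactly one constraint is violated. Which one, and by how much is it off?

Distance(F, M) = 23.6 — off by 9.00.

C = (0.00, 0.00) ✓; CA at 23.60° ✓; |CA| = 30.00 ✓; ∠CAF = 68.70° ✓; |AF| = 44.30 ✓; ∠(AF, FM) = 90.00° ✓; |FM| = 14.60 ✗.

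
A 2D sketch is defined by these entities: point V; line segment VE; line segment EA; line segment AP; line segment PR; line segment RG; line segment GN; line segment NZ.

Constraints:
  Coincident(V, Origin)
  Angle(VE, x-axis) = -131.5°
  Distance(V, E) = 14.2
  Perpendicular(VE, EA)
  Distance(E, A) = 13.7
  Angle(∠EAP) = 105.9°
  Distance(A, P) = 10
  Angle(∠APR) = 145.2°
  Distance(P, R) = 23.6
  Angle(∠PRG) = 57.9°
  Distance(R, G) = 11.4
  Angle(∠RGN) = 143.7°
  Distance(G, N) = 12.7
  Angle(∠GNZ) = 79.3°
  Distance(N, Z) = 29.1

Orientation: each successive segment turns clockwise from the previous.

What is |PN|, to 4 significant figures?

15.44

V is at the origin; VE runs at -131.5° with length 14.2, so E = (-9.409, -10.64). VE is perpendicular to EA, so EA runs at 138.5°; with |EA| = 13.7, A = (-19.67, -1.557). ∠EAP = 105.9° gives AP at 64.40° from the x-axis; with |AP| = 10.0, P = (-15.35, 7.461). ∠APR = 145.2° gives PR at 29.60° from the x-axis; with |PR| = 23.6, R = (5.171, 19.12). ∠PRG = 57.9° gives RG at -92.50° from the x-axis; with |RG| = 11.4, G = (4.674, 7.729). ∠RGN = 143.7° gives GN at -128.8° from the x-axis; with |GN| = 12.7, N = (-3.284, -2.169). Then |PN| = |N − P| = 15.44.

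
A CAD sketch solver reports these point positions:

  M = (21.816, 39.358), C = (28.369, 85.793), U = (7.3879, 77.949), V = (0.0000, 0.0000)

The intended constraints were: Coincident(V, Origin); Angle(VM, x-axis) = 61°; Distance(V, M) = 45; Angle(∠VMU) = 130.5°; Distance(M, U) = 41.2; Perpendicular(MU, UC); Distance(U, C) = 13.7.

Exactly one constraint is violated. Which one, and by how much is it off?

Distance(U, C) = 13.7 — off by 8.70.

V = (0.00, 0.00) ✓; VM at 61.00° ✓; |VM| = 45.00 ✓; ∠VMU = 130.5° ✓; |MU| = 41.20 ✓; ∠(MU, UC) = 90.00° ✓; |UC| = 22.40 ✗.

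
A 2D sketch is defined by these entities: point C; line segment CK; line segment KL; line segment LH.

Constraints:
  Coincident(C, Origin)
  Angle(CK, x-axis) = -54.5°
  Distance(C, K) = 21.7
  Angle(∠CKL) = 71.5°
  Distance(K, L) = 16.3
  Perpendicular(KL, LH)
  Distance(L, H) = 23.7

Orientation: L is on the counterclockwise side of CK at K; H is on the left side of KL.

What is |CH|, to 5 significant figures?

9.9184

C is at the origin; CK runs at -54.5° with length 21.7, so K = 21.7·(cos -54.5°, sin -54.5°) = (12.601, -17.666). ∠CKL = 71.5°, so KL runs at -54.5° + (180° − 71.5°) = 54.000° from the x-axis; with |KL| = 16.3, L = K + 16.3·(cos 54.000°, sin 54.000°) = (22.182, -4.4793). The perpendicularity gives LH at right angles to KL; with |LH| = 23.7 on the left of KL, H = L + 23.7·(-0.80902, 0.58779) = (3.0085, 9.4512). Then |CH| = |H − C| = 9.9184.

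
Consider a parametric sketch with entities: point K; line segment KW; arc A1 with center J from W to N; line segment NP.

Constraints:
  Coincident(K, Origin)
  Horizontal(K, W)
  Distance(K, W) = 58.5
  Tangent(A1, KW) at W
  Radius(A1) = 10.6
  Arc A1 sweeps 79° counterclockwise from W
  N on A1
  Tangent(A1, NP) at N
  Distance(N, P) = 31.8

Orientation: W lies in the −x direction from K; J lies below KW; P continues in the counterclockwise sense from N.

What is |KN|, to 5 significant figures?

69.437

Tangency of A1 to KW means the radius JW is perpendicular to KW, so J = W + (0, -10.6) = (-58.500, -10.600). On A1, W sits at bearing 90° from J; a 79° counterclockwise sweep puts N at bearing 169°, so N = J + 10.6·(cos 169°, sin 169°) = (-68.905, -8.5774). Then |KN| = |N − K| = 69.437.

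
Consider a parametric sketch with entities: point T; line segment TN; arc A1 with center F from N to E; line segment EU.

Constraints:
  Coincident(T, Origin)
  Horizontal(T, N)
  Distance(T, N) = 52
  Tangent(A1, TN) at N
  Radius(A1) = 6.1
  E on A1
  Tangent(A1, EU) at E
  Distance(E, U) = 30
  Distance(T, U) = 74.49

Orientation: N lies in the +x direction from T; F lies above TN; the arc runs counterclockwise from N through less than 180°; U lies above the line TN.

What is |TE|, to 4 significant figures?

57.97

Checks: |FE| = 6.100 ✓; ∠(FE, EU) = 90.00° ✓; |EU| = 30.00 ✓; |TU| = 74.49 ✓.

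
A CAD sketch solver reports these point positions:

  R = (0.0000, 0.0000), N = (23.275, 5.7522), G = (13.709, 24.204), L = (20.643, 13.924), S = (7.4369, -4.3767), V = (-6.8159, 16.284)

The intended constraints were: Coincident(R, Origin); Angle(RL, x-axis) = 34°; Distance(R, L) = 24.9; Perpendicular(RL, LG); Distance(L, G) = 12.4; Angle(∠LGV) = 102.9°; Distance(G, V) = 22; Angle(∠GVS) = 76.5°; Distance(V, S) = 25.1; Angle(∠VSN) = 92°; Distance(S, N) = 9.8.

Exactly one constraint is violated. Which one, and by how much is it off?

Distance(S, N) = 9.8 — off by 9.00.

R = (0.00, 0.00) ✓; RL at 34.00° ✓; |RL| = 24.90 ✓; ∠(RL, LG) = 90.00° ✓; |LG| = 12.40 ✓; ∠LGV = 102.9° ✓; |GV| = 22.00 ✓; ∠GVS = 76.50° ✓; |VS| = 25.10 ✓; ∠VSN = 92.00° ✓; |SN| = 18.80 ✗.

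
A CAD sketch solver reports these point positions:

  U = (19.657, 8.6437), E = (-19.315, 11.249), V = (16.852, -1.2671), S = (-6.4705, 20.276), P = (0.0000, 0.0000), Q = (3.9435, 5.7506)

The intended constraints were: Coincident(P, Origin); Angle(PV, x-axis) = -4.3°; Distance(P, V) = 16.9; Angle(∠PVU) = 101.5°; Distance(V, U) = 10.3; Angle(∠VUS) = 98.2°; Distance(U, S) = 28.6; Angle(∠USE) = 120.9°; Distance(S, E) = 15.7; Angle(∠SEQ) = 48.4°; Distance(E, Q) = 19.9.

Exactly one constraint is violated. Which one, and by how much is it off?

Distance(E, Q) = 19.9 — off by 4.00.

P = (0.00, 0.00) ✓; PV at -4.300° ✓; |PV| = 16.90 ✓; ∠PVU = 101.5° ✓; |VU| = 10.30 ✓; ∠VUS = 98.20° ✓; |US| = 28.60 ✓; ∠USE = 120.9° ✓; |SE| = 15.70 ✓; ∠SEQ = 48.40° ✓; |EQ| = 23.90 ✗.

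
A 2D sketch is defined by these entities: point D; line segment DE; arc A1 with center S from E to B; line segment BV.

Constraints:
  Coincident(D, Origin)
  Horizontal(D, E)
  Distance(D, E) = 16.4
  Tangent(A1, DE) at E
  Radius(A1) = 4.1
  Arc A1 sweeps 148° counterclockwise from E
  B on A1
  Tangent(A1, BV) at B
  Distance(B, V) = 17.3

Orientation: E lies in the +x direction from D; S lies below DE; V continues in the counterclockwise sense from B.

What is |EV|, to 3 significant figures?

20.9

On A1, E sits at bearing 90° from S; a 148° counterclockwise sweep puts B at bearing 238°, so B = S + 4.1·(cos 238°, sin 238°) = (14.2, -7.58). Since A1 is tangent to BV there, SB ⟂ BV, so BV runs along (−sin 238°, cos 238°); with |BV| = 17.3, V = (28.9, -16.7). Then |EV| = |V − E| = 20.9.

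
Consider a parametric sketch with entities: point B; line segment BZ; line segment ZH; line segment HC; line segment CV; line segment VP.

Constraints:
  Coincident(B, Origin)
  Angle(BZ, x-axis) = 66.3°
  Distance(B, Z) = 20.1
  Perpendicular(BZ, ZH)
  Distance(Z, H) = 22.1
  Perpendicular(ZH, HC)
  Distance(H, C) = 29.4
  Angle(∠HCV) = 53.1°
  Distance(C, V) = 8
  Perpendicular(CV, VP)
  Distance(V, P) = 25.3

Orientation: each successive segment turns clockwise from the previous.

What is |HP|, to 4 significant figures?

9.817

B is at the origin; BZ runs at 66.3° with length 20.1, so Z = (8.079, 18.40). BZ is perpendicular to ZH, so ZH runs at -23.70°; with |ZH| = 22.1, H = (28.32, 9.522). ZH ⟂ HC, so HC runs at -113.7°; with |HC| = 29.4, C = (16.50, -17.40). ∠HCV = 53.1° gives CV at 119.4° from the x-axis; with |CV| = 8.0, V = (12.57, -10.43). CV ⟂ VP, so VP runs at 29.40°; with |VP| = 25.3, P = (34.61, 1.991). Then |HP| = |P − H| = 9.817.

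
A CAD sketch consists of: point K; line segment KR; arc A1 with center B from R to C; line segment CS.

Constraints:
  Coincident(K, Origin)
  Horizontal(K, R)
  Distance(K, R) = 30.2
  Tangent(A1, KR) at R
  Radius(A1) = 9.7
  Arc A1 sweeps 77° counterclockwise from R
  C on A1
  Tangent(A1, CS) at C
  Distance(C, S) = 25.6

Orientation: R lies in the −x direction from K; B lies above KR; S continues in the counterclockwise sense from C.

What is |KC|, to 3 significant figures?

22.1

A1 meets KR tangentially, so BR is at right angles to KR, so B = R + (0, 9.7) = (-30.2, 9.70). On A1, R sits at bearing -90° from B; a 77° counterclockwise sweep puts C at bearing -13°, so C = B + 9.7·(cos -13°, sin -13°) = (-20.7, 7.52). Then |KC| = |C − K| = 22.1.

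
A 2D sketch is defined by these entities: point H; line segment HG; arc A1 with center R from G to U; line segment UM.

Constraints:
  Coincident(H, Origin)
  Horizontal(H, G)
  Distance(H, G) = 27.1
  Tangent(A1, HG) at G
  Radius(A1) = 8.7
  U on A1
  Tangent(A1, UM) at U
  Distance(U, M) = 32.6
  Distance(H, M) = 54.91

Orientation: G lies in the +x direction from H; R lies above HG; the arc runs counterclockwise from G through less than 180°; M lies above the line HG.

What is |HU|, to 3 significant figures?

36.8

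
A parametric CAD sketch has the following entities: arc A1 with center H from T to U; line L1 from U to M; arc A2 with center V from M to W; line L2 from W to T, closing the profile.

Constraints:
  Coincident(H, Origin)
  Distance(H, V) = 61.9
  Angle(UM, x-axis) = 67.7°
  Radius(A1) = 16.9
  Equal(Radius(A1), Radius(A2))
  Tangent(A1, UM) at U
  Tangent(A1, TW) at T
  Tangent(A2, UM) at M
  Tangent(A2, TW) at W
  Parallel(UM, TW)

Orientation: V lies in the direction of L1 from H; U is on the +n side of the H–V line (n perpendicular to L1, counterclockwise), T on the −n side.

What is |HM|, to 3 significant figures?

64.2

Tangency of A1 to both parallel lines with radius 16.9 puts U and T at H ± 16.9·n: U = (-15.6, 6.41), T = (15.6, -6.41). Equal radii place M and W the same way about V: M = V + 16.9·n = (7.85, 63.7), W = V − 16.9·n = (39.1, 50.9). Then |HM| = |M − H| = 64.2.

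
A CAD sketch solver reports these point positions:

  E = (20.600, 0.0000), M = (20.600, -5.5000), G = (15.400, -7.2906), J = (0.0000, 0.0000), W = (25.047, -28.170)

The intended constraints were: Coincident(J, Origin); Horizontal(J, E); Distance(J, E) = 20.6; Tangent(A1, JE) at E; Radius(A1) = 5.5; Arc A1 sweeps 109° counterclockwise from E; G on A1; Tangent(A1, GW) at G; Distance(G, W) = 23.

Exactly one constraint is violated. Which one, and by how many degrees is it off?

Tangent(A1, GW) at G — off by 5.80°.

J = (0.00, 0.00) ✓; J.y = 0.00, E.y = 0.00 ✓; |JE| = 20.60 ✓; ∠(ME, EJ) = 90.00° ✓; |ME| = 5.500 ✓; bearing(M→G) − bearing(M→E) = 109.0° ✓; |MG| = 5.500 ✓; ∠(MG, GW) = 84.20° ✗; |GW| = 23.00 ✓.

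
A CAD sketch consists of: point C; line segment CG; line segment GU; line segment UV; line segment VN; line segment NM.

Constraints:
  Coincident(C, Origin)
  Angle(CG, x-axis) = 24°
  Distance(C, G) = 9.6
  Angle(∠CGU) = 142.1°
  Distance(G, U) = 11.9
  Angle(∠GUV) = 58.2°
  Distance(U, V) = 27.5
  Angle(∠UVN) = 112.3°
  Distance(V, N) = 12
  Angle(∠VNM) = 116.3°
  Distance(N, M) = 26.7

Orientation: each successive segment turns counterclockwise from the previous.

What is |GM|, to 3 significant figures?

22.5

C is at the origin; CG runs at 24.0° with length 9.6, so G = (8.77, 3.90). ∠CGU = 142.1° gives GU at 61.9° from the x-axis; with |GU| = 11.9, U = (14.4, 14.4). ∠GUV = 58.2° gives UV at -176° from the x-axis; with |UV| = 27.5, V = (-13.1, 12.6). ∠UVN = 112.3° gives VN at -109° from the x-axis; with |VN| = 12.0, N = (-16.9, 1.25). ∠VNM = 116.3° gives NM at -44.9° from the x-axis; with |NM| = 26.7, M = (2.02, -17.6). Then |GM| = |M − G| = 22.5.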